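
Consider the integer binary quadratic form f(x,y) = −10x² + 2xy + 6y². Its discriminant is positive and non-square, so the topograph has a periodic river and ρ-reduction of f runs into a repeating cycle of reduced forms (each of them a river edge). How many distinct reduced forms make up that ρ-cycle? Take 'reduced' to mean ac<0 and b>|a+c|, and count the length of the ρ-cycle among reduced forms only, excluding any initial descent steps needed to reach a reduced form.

D = 244, ⌊√D⌋ = 15
descent: ρ → (6,10,-6)  [lands on river]
river: ρ → (-6,14,2)
river: ρ → (2,14,-6)
river: ρ → (-6,10,6)
river: ρ → (6,14,-2)
river: ρ → (-2,14,6)
ρ-cycle length = 6 (tail of 1 descent step not counted)

6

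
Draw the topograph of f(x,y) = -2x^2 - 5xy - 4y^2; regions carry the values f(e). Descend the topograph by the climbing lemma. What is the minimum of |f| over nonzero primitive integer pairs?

translate: b→1 (≡5 mod 4), so (2,5,4)→(2,1,1)
flip: (2,1,1)→(1,-1,2)
translate: b→1 (≡-1 mod 2), so (1,-1,2)→(1,1,2)
reduced (well bottom): (1,1,2) with a≤c, −a<b≤a
well minimum |f| = |-1| = 1 (negative-definite)

1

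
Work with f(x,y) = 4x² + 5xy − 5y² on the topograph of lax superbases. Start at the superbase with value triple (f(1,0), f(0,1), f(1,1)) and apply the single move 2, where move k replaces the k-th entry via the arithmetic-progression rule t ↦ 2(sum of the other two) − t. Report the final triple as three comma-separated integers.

start (4,-5,4) = (f(1,0),f(0,1),f(1,1))
replace slot 2: 2·(4+4) − (-5) = 21 → (4,21,4)

4,21,4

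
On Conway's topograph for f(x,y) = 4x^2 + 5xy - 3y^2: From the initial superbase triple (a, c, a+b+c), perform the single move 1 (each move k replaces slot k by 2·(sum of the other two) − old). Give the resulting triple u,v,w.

start (4,-3,6) = (f(1,0),f(0,1),f(1,1))
replace slot 1: 2·((-3)+6) − 4 = 2 → (2,-3,6)

2,-3,6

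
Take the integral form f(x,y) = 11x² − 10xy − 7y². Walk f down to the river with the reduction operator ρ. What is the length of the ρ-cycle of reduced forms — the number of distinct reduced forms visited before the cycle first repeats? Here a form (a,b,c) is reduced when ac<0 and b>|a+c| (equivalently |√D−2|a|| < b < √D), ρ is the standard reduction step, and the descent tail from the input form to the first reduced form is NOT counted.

D = 408, ⌊√D⌋ = 20
descent: ρ → (-7,10,11)  [lands on river]
river: ρ → (11,12,-6)
river: ρ → (-6,12,11)
river: ρ → (11,10,-7)
river: ρ → (-7,18,3)
river: ρ → (3,18,-7)
ρ-cycle length = 6 (tail of 1 descent step not counted)

6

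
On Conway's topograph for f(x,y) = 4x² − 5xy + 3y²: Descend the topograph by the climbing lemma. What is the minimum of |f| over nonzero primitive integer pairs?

translate: b→3 (≡-5 mod 8), so (4,-5,3)→(4,3,2)
flip: (4,3,2)→(2,-3,4)
translate: b→1 (≡-3 mod 4), so (2,-3,4)→(2,1,3)
reduced (well bottom): (2,1,3) with a≤c, −a<b≤a
well minimum = a = 2

2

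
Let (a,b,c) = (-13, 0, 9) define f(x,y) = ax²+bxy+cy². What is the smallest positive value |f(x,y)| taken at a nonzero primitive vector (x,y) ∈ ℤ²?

descent: ρ → (9,18,-4)  [lands on river]
river: ρ → (-4,14,17)
river: ρ → (17,20,-1)
river: ρ → (-1,20,17)
river: ρ → (17,14,-4)
river: ρ → (-4,18,9)
closes: descent 1, river 6
min |a| on river = 1

1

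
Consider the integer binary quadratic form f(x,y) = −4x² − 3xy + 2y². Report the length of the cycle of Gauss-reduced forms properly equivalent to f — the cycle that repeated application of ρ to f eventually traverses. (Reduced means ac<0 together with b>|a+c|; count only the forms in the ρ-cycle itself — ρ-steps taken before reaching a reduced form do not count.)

D = 41, ⌊√D⌋ = 6
descent: ρ → (2,3,-4)  [lands on river]
river: ρ → (-4,5,1)
river: ρ → (1,5,-4)
river: ρ → (-4,3,2)
river: ρ → (2,5,-2)
river: ρ → (-2,3,4)
river: ρ → (4,5,-1)
river: ρ → (-1,5,4)
river: ρ → (4,3,-2)
river: ρ → (-2,5,2)
ρ-cycle length = 10 (tail of 1 descent step not counted)

10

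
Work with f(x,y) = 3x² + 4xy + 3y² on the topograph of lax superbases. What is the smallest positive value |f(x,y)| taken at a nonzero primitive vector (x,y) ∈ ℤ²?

translate: b→-2 (≡4 mod 6), so (3,4,3)→(3,-2,2)
flip: (3,-2,2)→(2,2,3)
reduced (well bottom): (2,2,3) with a≤c, −a<b≤a
well minimum = a = 2

2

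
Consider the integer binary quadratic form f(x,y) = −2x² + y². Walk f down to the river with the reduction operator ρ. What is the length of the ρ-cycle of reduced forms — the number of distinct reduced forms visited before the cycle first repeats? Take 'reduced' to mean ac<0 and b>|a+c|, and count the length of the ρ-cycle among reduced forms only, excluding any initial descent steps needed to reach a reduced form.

D = 8, ⌊√D⌋ = 2
descent: ρ → (1,2,-1)  [lands on river]
river: ρ → (-1,2,1)
ρ-cycle length = 2 (tail of 1 descent step not counted)

2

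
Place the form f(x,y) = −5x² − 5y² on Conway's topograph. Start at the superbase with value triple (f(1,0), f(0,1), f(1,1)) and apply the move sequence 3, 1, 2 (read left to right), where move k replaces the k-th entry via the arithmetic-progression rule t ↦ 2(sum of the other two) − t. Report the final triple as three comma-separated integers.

start (-5,-5,-10) = (f(1,0),f(0,1),f(1,1))
replace slot 3: 2·((-5)+(-5)) − (-10) = -10 → (-5,-5,-10)
replace slot 1: 2·((-5)+(-10)) − (-5) = -25 → (-25,-5,-10)
replace slot 2: 2·((-25)+(-10)) − (-5) = -65 → (-25,-65,-10)

-25,-65,-10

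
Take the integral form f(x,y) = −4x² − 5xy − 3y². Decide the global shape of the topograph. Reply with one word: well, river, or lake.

D = b²−4ac = (-5)² − 4·(-4)·(-3) = -23
D < 0 ⇒ definite ⇒ every region one sign ⇒ single well

well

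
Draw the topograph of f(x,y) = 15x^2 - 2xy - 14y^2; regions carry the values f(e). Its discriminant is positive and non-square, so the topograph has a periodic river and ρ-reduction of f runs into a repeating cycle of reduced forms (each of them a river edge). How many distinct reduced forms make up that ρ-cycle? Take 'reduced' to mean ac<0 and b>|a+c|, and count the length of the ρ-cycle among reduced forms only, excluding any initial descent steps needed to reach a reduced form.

D = 844, ⌊√D⌋ = 29
descent: ρ → (-14,2,15)  [lands on river]
river: ρ → (15,28,-1)
river: ρ → (-1,28,15)
river: ρ → (15,2,-14)
river: ρ → (-14,26,3)
river: ρ → (3,28,-5)
river: ρ → (-5,22,18)
river: ρ → (18,14,-9)
river: ρ → (-9,22,10)
river: ρ → (10,18,-13)
river: ρ → (-13,8,15)
river: ρ → (15,22,-6)
river: ρ → (-6,26,7)
river: ρ → (7,16,-21)
river: ρ → (-21,26,2)
river: ρ → (2,26,-21)
river: ρ → (-21,16,7)
river: ρ → (7,26,-6)
river: ρ → (-6,22,15)
river: ρ → (15,8,-13)
river: ρ → (-13,18,10)
river: ρ → (10,22,-9)
river: ρ → (-9,14,18)
river: ρ → (18,22,-5)
river: ρ → (-5,28,3)
river: ρ → (3,26,-14)
ρ-cycle length = 26 (tail of 1 descent step not counted)

26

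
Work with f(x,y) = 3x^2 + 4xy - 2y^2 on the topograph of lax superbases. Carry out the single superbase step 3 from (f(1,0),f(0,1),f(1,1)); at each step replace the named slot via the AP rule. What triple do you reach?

start (3,-2,5) = (f(1,0),f(0,1),f(1,1))
replace slot 3: 2·(3+(-2)) − 5 = -3 → (3,-2,-3)

3,-2,-3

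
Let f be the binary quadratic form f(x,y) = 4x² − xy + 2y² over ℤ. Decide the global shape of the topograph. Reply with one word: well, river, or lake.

D = b²−4ac = (-1)² − 4·4·2 = -31
D < 0 ⇒ definite ⇒ every region one sign ⇒ single well

well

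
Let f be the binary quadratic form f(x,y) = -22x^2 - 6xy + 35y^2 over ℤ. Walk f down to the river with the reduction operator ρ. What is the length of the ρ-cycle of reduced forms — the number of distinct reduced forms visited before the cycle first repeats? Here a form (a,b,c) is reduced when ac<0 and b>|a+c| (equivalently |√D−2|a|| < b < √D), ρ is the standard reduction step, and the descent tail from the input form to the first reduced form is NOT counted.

D = 3116, ⌊√D⌋ = 55
descent: ρ → (35,6,-22)
descent: ρ → (-22,38,19)  [lands on river]
river: ρ → (19,38,-22)
river: ρ → (-22,50,7)
river: ρ → (7,48,-29)
river: ρ → (-29,10,26)
river: ρ → (26,42,-13)
river: ρ → (-13,36,35)
river: ρ → (35,34,-14)
river: ρ → (-14,50,11)
river: ρ → (11,38,-38)
river: ρ → (-38,38,11)
river: ρ → (11,50,-14)
river: ρ → (-14,34,35)
river: ρ → (35,36,-13)
river: ρ → (-13,42,26)
river: ρ → (26,10,-29)
river: ρ → (-29,48,7)
river: ρ → (7,50,-22)
ρ-cycle length = 18 (tail of 2 descent steps not counted)

18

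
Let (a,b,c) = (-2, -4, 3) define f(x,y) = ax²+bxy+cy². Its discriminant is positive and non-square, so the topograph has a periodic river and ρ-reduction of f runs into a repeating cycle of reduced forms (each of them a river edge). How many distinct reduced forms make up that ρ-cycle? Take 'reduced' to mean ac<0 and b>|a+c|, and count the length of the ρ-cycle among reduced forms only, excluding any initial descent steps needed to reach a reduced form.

D = 40, ⌊√D⌋ = 6
descent: ρ → (3,4,-2)  [lands on river]
river: ρ → (-2,4,3)
river: ρ → (3,2,-3)
river: ρ → (-3,4,2)
river: ρ → (2,4,-3)
river: ρ → (-3,2,3)
ρ-cycle length = 6 (tail of 1 descent step not counted)

6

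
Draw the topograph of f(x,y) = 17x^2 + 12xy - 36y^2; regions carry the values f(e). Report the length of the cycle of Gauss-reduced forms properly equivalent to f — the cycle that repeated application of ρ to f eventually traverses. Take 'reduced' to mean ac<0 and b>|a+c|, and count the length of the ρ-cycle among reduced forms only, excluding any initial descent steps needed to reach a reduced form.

D = 2592, ⌊√D⌋ = 50
descent: ρ → (-36,-12,17)
descent: ρ → (17,46,-7)  [lands on river]
river: ρ → (-7,38,41)
river: ρ → (41,44,-4)
river: ρ → (-4,44,41)
river: ρ → (41,38,-7)
river: ρ → (-7,46,17)
river: ρ → (17,22,-31)
river: ρ → (-31,40,8)
river: ρ → (8,40,-31)
river: ρ → (-31,22,17)
ρ-cycle length = 10 (tail of 2 descent steps not counted)

10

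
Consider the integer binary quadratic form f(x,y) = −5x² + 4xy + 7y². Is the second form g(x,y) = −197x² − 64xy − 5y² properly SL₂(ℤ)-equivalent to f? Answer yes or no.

D₁ = 156, D₂ = 156
river cycle of f (length 6): (7, 10, -2), (-2, 10, 7), (7, 4, -5), (-5, 6, 6), (6, 6, -5), (-5, 4, 7)
river cycle of g (length 6): (-5, 4, 7), (7, 10, -2), (-2, 10, 7), (7, 4, -5), (-5, 6, 6), (6, 6, -5)
cycles coincide ⇒ equivalent

yes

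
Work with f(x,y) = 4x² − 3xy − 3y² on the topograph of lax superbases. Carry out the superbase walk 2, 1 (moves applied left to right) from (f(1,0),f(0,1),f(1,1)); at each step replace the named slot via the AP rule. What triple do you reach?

start (4,-3,-2) = (f(1,0),f(0,1),f(1,1))
replace slot 2: 2·(4+(-2)) − (-3) = 7 → (4,7,-2)
replace slot 1: 2·(7+(-2)) − 4 = 6 → (6,7,-2)

6,7,-2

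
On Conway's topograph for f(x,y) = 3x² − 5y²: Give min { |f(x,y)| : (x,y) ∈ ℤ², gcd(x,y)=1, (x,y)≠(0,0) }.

descent: ρ → (-5,0,3)
descent: ρ → (3,6,-2)  [lands on river]
river: ρ → (-2,6,3)
closes: descent 2, river 2
min |a| on river = 2

2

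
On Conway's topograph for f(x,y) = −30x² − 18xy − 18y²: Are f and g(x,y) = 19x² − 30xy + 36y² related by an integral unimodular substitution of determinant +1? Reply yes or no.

D₁ = -1836, D₂ = -1836
f is negative-definite; reduce −f:
−f: flip: (30,18,18)→(18,-18,30)
−f: translate: b→18 (≡-18 mod 36), so (18,-18,30)→(18,18,30)
−f: reduced (well bottom): (18,18,30) with a≤c, −a<b≤a
flip sign back: reduced form of f is (-18,-18,-30)
g: translate: b→8 (≡-30 mod 38), so (19,-30,36)→(19,8,25)
g: reduced (well bottom): (19,8,25) with a≤c, −a<b≤a
reduced forms (-18, -18, -30) vs (19, 8, 25) ⇒ inequivalent

no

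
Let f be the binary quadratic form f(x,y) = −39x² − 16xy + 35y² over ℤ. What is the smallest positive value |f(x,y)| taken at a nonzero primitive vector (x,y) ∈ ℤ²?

descent: ρ → (35,16,-39)  [lands on river]
river: ρ → (-39,62,12)
river: ρ → (12,58,-49)
river: ρ → (-49,40,21)
river: ρ → (21,44,-45)
river: ρ → (-45,46,20)
river: ρ → (20,74,-3)
river: ρ → (-3,70,68)
river: ρ → (68,66,-5)
river: ρ → (-5,74,12)
river: ρ → (12,70,-17)
river: ρ → (-17,66,20)
river: ρ → (20,54,-35)
river: ρ → (-35,16,39)
river: ρ → (39,62,-12)
river: ρ → (-12,58,49)
river: ρ → (49,40,-21)
river: ρ → (-21,44,45)
river: ρ → (45,46,-20)
river: ρ → (-20,74,3)
river: ρ → (3,70,-68)
river: ρ → (-68,66,5)
river: ρ → (5,74,-12)
river: ρ → (-12,70,17)
river: ρ → (17,66,-20)
river: ρ → (-20,54,35)
closes: descent 1, river 26
min |a| on river = 3

3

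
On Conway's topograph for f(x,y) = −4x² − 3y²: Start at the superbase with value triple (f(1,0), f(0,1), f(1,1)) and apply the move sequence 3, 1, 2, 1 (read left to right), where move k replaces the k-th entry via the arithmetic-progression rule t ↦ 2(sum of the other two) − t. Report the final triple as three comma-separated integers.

start (-4,-3,-7) = (f(1,0),f(0,1),f(1,1))
replace slot 3: 2·((-4)+(-3)) − (-7) = -7 → (-4,-3,-7)
replace slot 1: 2·((-3)+(-7)) − (-4) = -16 → (-16,-3,-7)
replace slot 2: 2·((-16)+(-7)) − (-3) = -43 → (-16,-43,-7)
replace slot 1: 2·((-43)+(-7)) − (-16) = -84 → (-84,-43,-7)

-84,-43,-7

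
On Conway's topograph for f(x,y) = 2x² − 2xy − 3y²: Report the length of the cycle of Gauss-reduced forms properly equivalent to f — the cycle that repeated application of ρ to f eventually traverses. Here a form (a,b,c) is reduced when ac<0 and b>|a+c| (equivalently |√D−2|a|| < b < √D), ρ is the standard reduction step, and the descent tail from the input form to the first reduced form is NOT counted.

D = 28, ⌊√D⌋ = 5
descent: ρ → (-3,2,2)  [lands on river]
river: ρ → (2,2,-3)
river: ρ → (-3,4,1)
river: ρ → (1,4,-3)
ρ-cycle length = 4 (tail of 1 descent step not counted)

4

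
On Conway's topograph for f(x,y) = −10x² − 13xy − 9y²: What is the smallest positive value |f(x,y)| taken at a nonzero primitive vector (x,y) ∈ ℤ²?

translate: b→-7 (≡13 mod 20), so (10,13,9)→(10,-7,6)
flip: (10,-7,6)→(6,7,10)
translate: b→-5 (≡7 mod 12), so (6,7,10)→(6,-5,9)
reduced (well bottom): (6,-5,9) with a≤c, −a<b≤a
well minimum |f| = |-6| = 6 (negative-definite)

6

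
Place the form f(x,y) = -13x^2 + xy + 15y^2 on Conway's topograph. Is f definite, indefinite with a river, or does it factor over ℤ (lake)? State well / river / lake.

D = b²−4ac = 1² − 4·(-13)·15 = 781
D > 0 non-square ⇒ indefinite ⇒ periodic river

river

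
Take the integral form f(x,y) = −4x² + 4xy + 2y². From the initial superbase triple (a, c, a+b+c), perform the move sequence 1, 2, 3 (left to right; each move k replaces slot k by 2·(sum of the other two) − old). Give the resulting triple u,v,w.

start (-4,2,2) = (f(1,0),f(0,1),f(1,1))
replace slot 1: 2·(2+2) − (-4) = 12 → (12,2,2)
replace slot 2: 2·(12+2) − 2 = 26 → (12,26,2)
replace slot 3: 2·(12+26) − 2 = 74 → (12,26,74)

12,26,74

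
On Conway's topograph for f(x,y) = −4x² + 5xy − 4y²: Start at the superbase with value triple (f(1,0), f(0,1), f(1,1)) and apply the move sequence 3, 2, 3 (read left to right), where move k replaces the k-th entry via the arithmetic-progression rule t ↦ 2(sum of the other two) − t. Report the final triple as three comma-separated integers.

start (-4,-4,-3) = (f(1,0),f(0,1),f(1,1))
replace slot 3: 2·((-4)+(-4)) − (-3) = -13 → (-4,-4,-13)
replace slot 2: 2·((-4)+(-13)) − (-4) = -30 → (-4,-30,-13)
replace slot 3: 2·((-4)+(-30)) − (-13) = -55 → (-4,-30,-55)

-4,-30,-55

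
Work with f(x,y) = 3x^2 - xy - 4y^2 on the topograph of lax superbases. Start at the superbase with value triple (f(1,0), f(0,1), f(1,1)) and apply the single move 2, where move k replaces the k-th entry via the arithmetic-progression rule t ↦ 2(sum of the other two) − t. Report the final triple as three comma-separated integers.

start (3,-4,-2) = (f(1,0),f(0,1),f(1,1))
replace slot 2: 2·(3+(-2)) − (-4) = 6 → (3,6,-2)

3,6,-2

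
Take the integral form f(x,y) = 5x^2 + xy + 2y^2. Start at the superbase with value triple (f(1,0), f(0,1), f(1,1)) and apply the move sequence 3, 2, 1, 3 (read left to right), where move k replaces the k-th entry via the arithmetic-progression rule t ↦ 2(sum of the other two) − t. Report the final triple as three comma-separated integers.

start (5,2,8) = (f(1,0),f(0,1),f(1,1))
replace slot 3: 2·(5+2) − 8 = 6 → (5,2,6)
replace slot 2: 2·(5+6) − 2 = 20 → (5,20,6)
replace slot 1: 2·(20+6) − 5 = 47 → (47,20,6)
replace slot 3: 2·(47+20) − 6 = 128 → (47,20,128)

47,20,128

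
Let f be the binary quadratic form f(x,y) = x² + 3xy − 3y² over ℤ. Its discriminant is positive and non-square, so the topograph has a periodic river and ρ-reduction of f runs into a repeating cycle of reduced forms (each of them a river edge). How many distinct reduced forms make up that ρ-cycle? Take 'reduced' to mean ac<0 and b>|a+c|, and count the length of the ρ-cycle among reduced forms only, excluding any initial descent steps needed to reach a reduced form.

D = 21, ⌊√D⌋ = 4
river: ρ → (-3,3,1)
river: ρ → (1,3,-3)
ρ-cycle length = 2 (tail of 0 descent steps not counted)

2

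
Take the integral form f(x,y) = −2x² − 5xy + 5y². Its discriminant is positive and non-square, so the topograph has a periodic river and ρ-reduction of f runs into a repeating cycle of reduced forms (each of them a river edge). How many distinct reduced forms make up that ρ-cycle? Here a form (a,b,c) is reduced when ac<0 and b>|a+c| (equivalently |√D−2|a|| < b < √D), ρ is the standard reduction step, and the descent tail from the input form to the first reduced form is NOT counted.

D = 65, ⌊√D⌋ = 8
descent: ρ → (5,5,-2)  [lands on river]
river: ρ → (-2,7,2)
river: ρ → (2,5,-5)
river: ρ → (-5,5,2)
river: ρ → (2,7,-2)
river: ρ → (-2,5,5)
ρ-cycle length = 6 (tail of 1 descent step not counted)

6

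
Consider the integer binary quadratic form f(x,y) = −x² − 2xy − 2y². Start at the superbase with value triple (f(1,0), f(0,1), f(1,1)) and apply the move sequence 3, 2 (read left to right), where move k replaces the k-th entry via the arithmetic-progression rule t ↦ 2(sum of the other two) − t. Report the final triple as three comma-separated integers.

start (-1,-2,-5) = (f(1,0),f(0,1),f(1,1))
replace slot 3: 2·((-1)+(-2)) − (-5) = -1 → (-1,-2,-1)
replace slot 2: 2·((-1)+(-1)) − (-2) = -2 → (-1,-2,-1)

-1,-2,-1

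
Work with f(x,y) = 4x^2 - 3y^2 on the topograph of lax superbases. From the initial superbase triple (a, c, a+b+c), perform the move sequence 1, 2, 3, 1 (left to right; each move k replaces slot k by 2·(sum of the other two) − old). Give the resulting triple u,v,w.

start (4,-3,1) = (f(1,0),f(0,1),f(1,1))
replace slot 1: 2·((-3)+1) − 4 = -8 → (-8,-3,1)
replace slot 2: 2·((-8)+1) − (-3) = -11 → (-8,-11,1)
replace slot 3: 2·((-8)+(-11)) − 1 = -39 → (-8,-11,-39)
replace slot 1: 2·((-11)+(-39)) − (-8) = -92 → (-92,-11,-39)

-92,-11,-39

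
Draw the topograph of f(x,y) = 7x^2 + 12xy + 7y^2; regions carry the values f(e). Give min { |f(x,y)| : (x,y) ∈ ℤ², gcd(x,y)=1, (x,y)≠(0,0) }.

translate: b→-2 (≡12 mod 14), so (7,12,7)→(7,-2,2)
flip: (7,-2,2)→(2,2,7)
reduced (well bottom): (2,2,7) with a≤c, −a<b≤a
well minimum = a = 2

2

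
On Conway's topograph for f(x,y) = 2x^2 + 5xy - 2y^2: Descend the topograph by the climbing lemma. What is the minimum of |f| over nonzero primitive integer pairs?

river: ρ → (-2,3,4)
river: ρ → (4,5,-1)
river: ρ → (-1,5,4)
river: ρ → (4,3,-2)
river: ρ → (-2,5,2)
river: ρ → (2,3,-4)
river: ρ → (-4,5,1)
river: ρ → (1,5,-4)
river: ρ → (-4,3,2)
river: ρ → (2,5,-2)
closes: descent 0, river 10
min |a| on river = 1

1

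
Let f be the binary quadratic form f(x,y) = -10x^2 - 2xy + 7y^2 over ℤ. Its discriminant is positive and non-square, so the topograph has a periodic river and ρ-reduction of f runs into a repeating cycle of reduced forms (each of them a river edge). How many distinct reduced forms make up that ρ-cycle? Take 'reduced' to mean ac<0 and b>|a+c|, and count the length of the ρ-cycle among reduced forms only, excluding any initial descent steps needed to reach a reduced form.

D = 284, ⌊√D⌋ = 16
descent: ρ → (7,16,-1)  [lands on river]
river: ρ → (-1,16,7)
river: ρ → (7,12,-5)
river: ρ → (-5,8,11)
river: ρ → (11,14,-2)
river: ρ → (-2,14,11)
river: ρ → (11,8,-5)
river: ρ → (-5,12,7)
ρ-cycle length = 8 (tail of 1 descent step not counted)

8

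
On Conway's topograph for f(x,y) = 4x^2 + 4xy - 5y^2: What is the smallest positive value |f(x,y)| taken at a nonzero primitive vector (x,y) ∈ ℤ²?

river: ρ → (-5,6,3)
river: ρ → (3,6,-5)
river: ρ → (-5,4,4)
river: ρ → (4,4,-5)
closes: descent 0, river 4
min |a| on river = 3

3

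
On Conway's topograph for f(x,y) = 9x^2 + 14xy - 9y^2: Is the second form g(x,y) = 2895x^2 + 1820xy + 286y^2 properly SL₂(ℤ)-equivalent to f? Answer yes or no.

D₁ = 520, D₂ = 520
river cycle of f (length 6): (-9, 22, 1), (1, 22, -9), (-9, 14, 9), (9, 22, -1), (-1, 22, 9), (9, 14, -9)
river cycle of g (length 6): (9, 14, -9), (-9, 22, 1), (1, 22, -9), (-9, 14, 9), (9, 22, -1), (-1, 22, 9)
cycles coincide ⇒ equivalent

yes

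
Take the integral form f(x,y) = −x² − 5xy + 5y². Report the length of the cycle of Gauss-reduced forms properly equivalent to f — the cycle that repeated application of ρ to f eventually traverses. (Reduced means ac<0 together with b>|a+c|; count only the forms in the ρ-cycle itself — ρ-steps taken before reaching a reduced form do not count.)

D = 45, ⌊√D⌋ = 6
descent: ρ → (5,5,-1)  [lands on river]
river: ρ → (-1,5,5)
ρ-cycle length = 2 (tail of 1 descent step not counted)

2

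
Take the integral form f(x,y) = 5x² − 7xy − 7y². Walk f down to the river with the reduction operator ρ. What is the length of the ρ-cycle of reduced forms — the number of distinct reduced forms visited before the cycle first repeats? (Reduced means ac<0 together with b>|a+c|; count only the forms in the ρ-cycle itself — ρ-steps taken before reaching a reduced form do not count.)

D = 189, ⌊√D⌋ = 13
descent: ρ → (-7,7,5)  [lands on river]
river: ρ → (5,13,-1)
river: ρ → (-1,13,5)
river: ρ → (5,7,-7)
ρ-cycle length = 4 (tail of 1 descent step not counted)

4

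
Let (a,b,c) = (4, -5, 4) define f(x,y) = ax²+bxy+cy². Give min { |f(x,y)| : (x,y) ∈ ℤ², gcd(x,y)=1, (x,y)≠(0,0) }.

translate: b→3 (≡-5 mod 8), so (4,-5,4)→(4,3,3)
flip: (4,3,3)→(3,-3,4)
translate: b→3 (≡-3 mod 6), so (3,-3,4)→(3,3,4)
reduced (well bottom): (3,3,4) with a≤c, −a<b≤a
well minimum = a = 3

3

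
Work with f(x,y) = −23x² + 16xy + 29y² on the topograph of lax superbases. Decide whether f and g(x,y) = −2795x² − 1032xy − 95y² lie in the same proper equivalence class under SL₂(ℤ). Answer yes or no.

D₁ = 2924, D₂ = 2924
river cycle of f (length 8): (29, 42, -10), (-10, 38, 37), (37, 36, -11), (-11, 52, 5), (5, 48, -31), (-31, 14, 22), (22, 30, -23), (-23, 16, 29)
river cycle of g (length 8): (-10, 38, 37), (37, 36, -11), (-11, 52, 5), (5, 48, -31), (-31, 14, 22), (22, 30, -23), (-23, 16, 29), (29, 42, -10)
cycles coincide ⇒ equivalent

yes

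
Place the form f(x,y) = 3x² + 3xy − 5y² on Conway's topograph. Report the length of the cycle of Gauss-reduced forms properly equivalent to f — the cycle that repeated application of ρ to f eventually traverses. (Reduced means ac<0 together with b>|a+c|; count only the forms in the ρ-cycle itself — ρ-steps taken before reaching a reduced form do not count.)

D = 69, ⌊√D⌋ = 8
river: ρ → (-5,7,1)
river: ρ → (1,7,-5)
river: ρ → (-5,3,3)
river: ρ → (3,3,-5)
ρ-cycle length = 4 (tail of 0 descent steps not counted)

4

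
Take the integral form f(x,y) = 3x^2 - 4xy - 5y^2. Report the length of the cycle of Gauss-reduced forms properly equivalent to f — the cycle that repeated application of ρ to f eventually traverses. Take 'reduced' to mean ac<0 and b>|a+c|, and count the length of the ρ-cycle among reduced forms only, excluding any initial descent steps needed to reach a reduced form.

D = 76, ⌊√D⌋ = 8
descent: ρ → (-5,4,3)  [lands on river]
river: ρ → (3,8,-1)
river: ρ → (-1,8,3)
river: ρ → (3,4,-5)
river: ρ → (-5,6,2)
river: ρ → (2,6,-5)
ρ-cycle length = 6 (tail of 1 descent step not counted)

6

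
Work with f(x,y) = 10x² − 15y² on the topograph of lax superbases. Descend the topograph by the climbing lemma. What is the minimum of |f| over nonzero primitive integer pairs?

descent: ρ → (-15,0,10)
descent: ρ → (10,20,-5)  [lands on river]
river: ρ → (-5,20,10)
closes: descent 2, river 2
min |a| on river = 5

5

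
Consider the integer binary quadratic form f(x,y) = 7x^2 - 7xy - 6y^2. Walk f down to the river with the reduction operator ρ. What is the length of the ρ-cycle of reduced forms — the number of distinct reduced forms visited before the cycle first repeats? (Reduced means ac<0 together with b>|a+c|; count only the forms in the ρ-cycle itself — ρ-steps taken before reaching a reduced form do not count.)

D = 217, ⌊√D⌋ = 14
descent: ρ → (-6,7,7)  [lands on river]
river: ρ → (7,7,-6)
river: ρ → (-6,5,8)
river: ρ → (8,11,-3)
river: ρ → (-3,13,4)
river: ρ → (4,11,-6)
river: ρ → (-6,13,2)
river: ρ → (2,11,-12)
river: ρ → (-12,13,1)
river: ρ → (1,13,-12)
river: ρ → (-12,11,2)
river: ρ → (2,13,-6)
river: ρ → (-6,11,4)
river: ρ → (4,13,-3)
river: ρ → (-3,11,8)
river: ρ → (8,5,-6)
ρ-cycle length = 16 (tail of 1 descent step not counted)

16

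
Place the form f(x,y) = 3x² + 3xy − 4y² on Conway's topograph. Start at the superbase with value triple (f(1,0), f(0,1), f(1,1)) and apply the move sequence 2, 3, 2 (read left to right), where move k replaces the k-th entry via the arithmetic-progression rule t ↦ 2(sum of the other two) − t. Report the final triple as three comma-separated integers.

start (3,-4,2) = (f(1,0),f(0,1),f(1,1))
replace slot 2: 2·(3+2) − (-4) = 14 → (3,14,2)
replace slot 3: 2·(3+14) − 2 = 32 → (3,14,32)
replace slot 2: 2·(3+32) − 14 = 56 → (3,56,32)

3,56,32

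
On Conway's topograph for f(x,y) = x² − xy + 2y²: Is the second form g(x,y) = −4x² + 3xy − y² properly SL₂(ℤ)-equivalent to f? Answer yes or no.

D₁ = -7, D₂ = -7
f: translate: b→1 (≡-1 mod 2), so (1,-1,2)→(1,1,2)
f: reduced (well bottom): (1,1,2) with a≤c, −a<b≤a
g is negative-definite; reduce −g:
−g: flip: (4,-3,1)→(1,3,4)
−g: translate: b→1 (≡3 mod 2), so (1,3,4)→(1,1,2)
−g: reduced (well bottom): (1,1,2) with a≤c, −a<b≤a
flip sign back: reduced form of g is (-1,-1,-2)
reduced forms (1, 1, 2) vs (-1, -1, -2) ⇒ inequivalent

no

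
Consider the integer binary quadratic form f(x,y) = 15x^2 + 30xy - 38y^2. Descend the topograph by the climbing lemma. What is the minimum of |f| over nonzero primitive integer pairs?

river: ρ → (-38,46,7)
river: ρ → (7,52,-17)
river: ρ → (-17,50,10)
river: ρ → (10,50,-17)
river: ρ → (-17,52,7)
river: ρ → (7,46,-38)
river: ρ → (-38,30,15)
river: ρ → (15,30,-38)
closes: descent 0, river 8
min |a| on river = 7

7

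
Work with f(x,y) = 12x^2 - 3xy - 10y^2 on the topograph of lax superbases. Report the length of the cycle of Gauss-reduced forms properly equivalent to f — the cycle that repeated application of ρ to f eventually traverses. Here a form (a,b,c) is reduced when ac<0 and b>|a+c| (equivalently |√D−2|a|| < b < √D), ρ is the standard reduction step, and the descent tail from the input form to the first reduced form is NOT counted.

D = 489, ⌊√D⌋ = 22
descent: ρ → (-10,3,12)  [lands on river]
river: ρ → (12,21,-1)
river: ρ → (-1,21,12)
river: ρ → (12,3,-10)
river: ρ → (-10,17,5)
river: ρ → (5,13,-16)
river: ρ → (-16,19,2)
river: ρ → (2,21,-6)
river: ρ → (-6,15,11)
river: ρ → (11,7,-10)
river: ρ → (-10,13,8)
river: ρ → (8,19,-4)
river: ρ → (-4,21,3)
river: ρ → (3,21,-4)
river: ρ → (-4,19,8)
river: ρ → (8,13,-10)
river: ρ → (-10,7,11)
river: ρ → (11,15,-6)
river: ρ → (-6,21,2)
river: ρ → (2,19,-16)
river: ρ → (-16,13,5)
river: ρ → (5,17,-10)
ρ-cycle length = 22 (tail of 1 descent step not counted)

22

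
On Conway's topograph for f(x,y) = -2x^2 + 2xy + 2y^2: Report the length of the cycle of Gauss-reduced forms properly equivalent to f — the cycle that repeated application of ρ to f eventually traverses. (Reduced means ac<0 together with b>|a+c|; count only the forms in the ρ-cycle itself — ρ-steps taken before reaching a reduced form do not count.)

D = 20, ⌊√D⌋ = 4
river: ρ → (2,2,-2)
river: ρ → (-2,2,2)
ρ-cycle length = 2 (tail of 0 descent steps not counted)

2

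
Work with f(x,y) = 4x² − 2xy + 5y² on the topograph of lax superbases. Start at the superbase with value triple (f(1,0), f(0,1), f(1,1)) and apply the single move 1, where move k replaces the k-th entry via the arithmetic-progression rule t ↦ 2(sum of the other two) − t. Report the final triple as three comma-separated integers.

start (4,5,7) = (f(1,0),f(0,1),f(1,1))
replace slot 1: 2·(5+7) − 4 = 20 → (20,5,7)

20,5,7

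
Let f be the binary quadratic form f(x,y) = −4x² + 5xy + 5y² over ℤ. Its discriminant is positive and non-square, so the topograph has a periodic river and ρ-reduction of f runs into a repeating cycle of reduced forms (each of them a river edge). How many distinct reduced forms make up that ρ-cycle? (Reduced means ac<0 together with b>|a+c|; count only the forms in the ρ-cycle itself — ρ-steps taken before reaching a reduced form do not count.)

D = 105, ⌊√D⌋ = 10
river: ρ → (5,5,-4)
river: ρ → (-4,3,6)
river: ρ → (6,9,-1)
river: ρ → (-1,9,6)
river: ρ → (6,3,-4)
river: ρ → (-4,5,5)
ρ-cycle length = 6 (tail of 0 descent steps not counted)

6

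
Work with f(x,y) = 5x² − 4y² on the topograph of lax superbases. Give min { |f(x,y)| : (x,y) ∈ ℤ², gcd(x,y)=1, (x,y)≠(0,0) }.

descent: ρ → (-4,8,1)  [lands on river]
river: ρ → (1,8,-4)
closes: descent 1, river 2
min |a| on river = 1

1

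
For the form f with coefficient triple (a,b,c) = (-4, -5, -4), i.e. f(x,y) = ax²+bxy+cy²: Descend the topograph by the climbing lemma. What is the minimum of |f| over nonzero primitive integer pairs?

translate: b→-3 (≡5 mod 8), so (4,5,4)→(4,-3,3)
flip: (4,-3,3)→(3,3,4)
reduced (well bottom): (3,3,4) with a≤c, −a<b≤a
well minimum |f| = |-3| = 3 (negative-definite)

3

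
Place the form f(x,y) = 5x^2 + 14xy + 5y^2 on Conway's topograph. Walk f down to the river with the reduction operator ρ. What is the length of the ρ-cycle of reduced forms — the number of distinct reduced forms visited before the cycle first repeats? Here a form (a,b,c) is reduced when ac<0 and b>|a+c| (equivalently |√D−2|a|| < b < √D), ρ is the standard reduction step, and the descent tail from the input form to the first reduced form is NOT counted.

D = 96, ⌊√D⌋ = 9
descent: ρ → (5,6,-3)  [lands on river]
river: ρ → (-3,6,5)
river: ρ → (5,4,-4)
river: ρ → (-4,4,5)
ρ-cycle length = 4 (tail of 1 descent step not counted)

4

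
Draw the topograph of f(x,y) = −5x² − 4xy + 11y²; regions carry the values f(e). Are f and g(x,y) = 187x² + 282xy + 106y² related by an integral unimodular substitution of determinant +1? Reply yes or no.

D₁ = 236, D₂ = 236
river cycle of f (length 6): (-5, 6, 10), (10, 14, -1), (-1, 14, 10), (10, 6, -5), (-5, 14, 2), (2, 14, -5)
river cycle of g (length 6): (-5, 6, 10), (10, 14, -1), (-1, 14, 10), (10, 6, -5), (-5, 14, 2), (2, 14, -5)
cycles coincide ⇒ equivalent

yes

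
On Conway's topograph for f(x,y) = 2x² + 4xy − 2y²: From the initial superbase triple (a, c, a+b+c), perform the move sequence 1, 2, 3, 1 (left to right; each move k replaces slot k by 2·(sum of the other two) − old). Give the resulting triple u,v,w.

start (2,-2,4) = (f(1,0),f(0,1),f(1,1))
replace slot 1: 2·((-2)+4) − 2 = 2 → (2,-2,4)
replace slot 2: 2·(2+4) − (-2) = 14 → (2,14,4)
replace slot 3: 2·(2+14) − 4 = 28 → (2,14,28)
replace slot 1: 2·(14+28) − 2 = 82 → (82,14,28)

82,14,28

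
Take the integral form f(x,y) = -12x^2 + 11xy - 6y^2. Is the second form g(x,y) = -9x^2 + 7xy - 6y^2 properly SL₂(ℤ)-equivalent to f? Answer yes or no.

D₁ = -167, D₂ = -167
f is negative-definite; reduce −f:
−f: flip: (12,-11,6)→(6,11,12)
−f: translate: b→-1 (≡11 mod 12), so (6,11,12)→(6,-1,7)
−f: reduced (well bottom): (6,-1,7) with a≤c, −a<b≤a
flip sign back: reduced form of f is (-6,1,-7)
g is negative-definite; reduce −g:
−g: flip: (9,-7,6)→(6,7,9)
−g: translate: b→-5 (≡7 mod 12), so (6,7,9)→(6,-5,8)
−g: reduced (well bottom): (6,-5,8) with a≤c, −a<b≤a
flip sign back: reduced form of g is (-6,5,-8)
reduced forms (-6, 1, -7) vs (-6, 5, -8) ⇒ inequivalent

no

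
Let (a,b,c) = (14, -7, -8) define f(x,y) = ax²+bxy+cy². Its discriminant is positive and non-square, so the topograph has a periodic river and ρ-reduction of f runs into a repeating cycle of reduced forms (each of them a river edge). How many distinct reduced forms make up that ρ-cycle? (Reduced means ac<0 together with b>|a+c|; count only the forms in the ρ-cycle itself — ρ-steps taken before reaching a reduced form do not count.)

D = 497, ⌊√D⌋ = 22
descent: ρ → (-8,7,14)  [lands on river]
river: ρ → (14,21,-1)
river: ρ → (-1,21,14)
river: ρ → (14,7,-8)
river: ρ → (-8,9,13)
river: ρ → (13,17,-4)
river: ρ → (-4,15,17)
river: ρ → (17,19,-2)
river: ρ → (-2,21,7)
river: ρ → (7,21,-2)
river: ρ → (-2,19,17)
river: ρ → (17,15,-4)
river: ρ → (-4,17,13)
river: ρ → (13,9,-8)
ρ-cycle length = 14 (tail of 1 descent step not counted)

14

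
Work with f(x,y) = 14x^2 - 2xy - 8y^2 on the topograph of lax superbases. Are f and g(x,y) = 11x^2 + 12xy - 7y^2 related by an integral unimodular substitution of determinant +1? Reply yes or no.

D₁ = 452, D₂ = 452
river cycle of f (length 14): (-8, 18, 4), (4, 14, -16), (-16, 18, 2), (2, 18, -16), (-16, 14, 4), (4, 18, -8), (-8, 14, 8), (8, 18, -4), (-4, 14, 16), (16, 18, -2), … (4 more)
river cycle of g (length 18): (-7, 16, 7), (7, 12, -11), (-11, 10, 8), (8, 6, -13), (-13, 20, 1), (1, 20, -13), (-13, 6, 8), (8, 10, -11), (-11, 12, 7), (7, 16, -7), … (8 more)
cycles differ ⇒ inequivalent

no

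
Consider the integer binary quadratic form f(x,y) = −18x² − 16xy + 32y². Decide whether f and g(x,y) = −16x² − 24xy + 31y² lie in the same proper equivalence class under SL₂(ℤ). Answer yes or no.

D₁ = 2560, D₂ = 2560
river cycle of f (length 8): (32, 16, -18), (-18, 20, 30), (30, 40, -8), (-8, 40, 30), (30, 20, -18), (-18, 16, 32), (32, 48, -2), (-2, 48, 32)
river cycle of g (length 12): (31, 24, -16), (-16, 40, 15), (15, 50, -1), (-1, 50, 15), (15, 40, -16), (-16, 24, 31), (31, 38, -9), (-9, 34, 39), (39, 44, -4), (-4, 44, 39), … (2 more)
cycles differ ⇒ inequivalent

no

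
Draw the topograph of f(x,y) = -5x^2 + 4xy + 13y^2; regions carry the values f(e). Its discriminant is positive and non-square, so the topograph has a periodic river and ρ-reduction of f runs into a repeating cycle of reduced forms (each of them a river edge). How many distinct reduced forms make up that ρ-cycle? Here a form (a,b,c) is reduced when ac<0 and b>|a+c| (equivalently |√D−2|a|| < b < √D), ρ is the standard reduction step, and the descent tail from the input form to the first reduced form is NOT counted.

D = 276, ⌊√D⌋ = 16
descent: ρ → (13,-4,-5)
descent: ρ → (-5,14,4)  [lands on river]
river: ρ → (4,10,-11)
river: ρ → (-11,12,3)
river: ρ → (3,12,-11)
river: ρ → (-11,10,4)
river: ρ → (4,14,-5)
river: ρ → (-5,16,1)
river: ρ → (1,16,-5)
ρ-cycle length = 8 (tail of 2 descent steps not counted)

8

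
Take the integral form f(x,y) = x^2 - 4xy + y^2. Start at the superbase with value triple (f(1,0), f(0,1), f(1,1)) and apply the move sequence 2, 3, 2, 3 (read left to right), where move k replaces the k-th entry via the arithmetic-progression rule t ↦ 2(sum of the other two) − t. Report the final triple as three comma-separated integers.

start (1,1,-2) = (f(1,0),f(0,1),f(1,1))
replace slot 2: 2·(1+(-2)) − 1 = -3 → (1,-3,-2)
replace slot 3: 2·(1+(-3)) − (-2) = -2 → (1,-3,-2)
replace slot 2: 2·(1+(-2)) − (-3) = 1 → (1,1,-2)
replace slot 3: 2·(1+1) − (-2) = 6 → (1,1,6)

1,1,6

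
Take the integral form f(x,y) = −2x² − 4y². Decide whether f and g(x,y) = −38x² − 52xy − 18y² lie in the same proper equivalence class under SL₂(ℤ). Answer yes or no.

D₁ = -32, D₂ = -32
f is negative-definite; reduce −f:
−f: reduced (well bottom): (2,0,4) with a≤c, −a<b≤a
flip sign back: reduced form of f is (-2,0,-4)
g is negative-definite; reduce −g:
−g: translate: b→-24 (≡52 mod 76), so (38,52,18)→(38,-24,4)
−g: flip: (38,-24,4)→(4,24,38)
−g: translate: b→0 (≡24 mod 8), so (4,24,38)→(4,0,2)
−g: flip: (4,0,2)→(2,0,4)
−g: reduced (well bottom): (2,0,4) with a≤c, −a<b≤a
flip sign back: reduced form of g is (-2,0,-4)
reduced forms (-2, 0, -4) vs (-2, 0, -4) ⇒ equivalent

yes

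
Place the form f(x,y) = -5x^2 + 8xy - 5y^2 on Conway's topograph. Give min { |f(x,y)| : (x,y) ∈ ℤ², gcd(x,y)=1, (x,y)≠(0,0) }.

translate: b→2 (≡-8 mod 10), so (5,-8,5)→(5,2,2)
flip: (5,2,2)→(2,-2,5)
translate: b→2 (≡-2 mod 4), so (2,-2,5)→(2,2,5)
reduced (well bottom): (2,2,5) with a≤c, −a<b≤a
well minimum |f| = |-2| = 2 (negative-definite)

2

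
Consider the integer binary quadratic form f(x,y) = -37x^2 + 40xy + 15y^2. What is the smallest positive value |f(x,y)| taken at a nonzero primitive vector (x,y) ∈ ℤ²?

river: ρ → (15,50,-22)
river: ρ → (-22,38,27)
river: ρ → (27,16,-33)
river: ρ → (-33,50,10)
river: ρ → (10,50,-33)
river: ρ → (-33,16,27)
river: ρ → (27,38,-22)
river: ρ → (-22,50,15)
river: ρ → (15,40,-37)
river: ρ → (-37,34,18)
river: ρ → (18,38,-33)
river: ρ → (-33,28,23)
river: ρ → (23,18,-38)
river: ρ → (-38,58,3)
river: ρ → (3,56,-57)
river: ρ → (-57,58,2)
river: ρ → (2,58,-57)
river: ρ → (-57,56,3)
river: ρ → (3,58,-38)
river: ρ → (-38,18,23)
river: ρ → (23,28,-33)
river: ρ → (-33,38,18)
river: ρ → (18,34,-37)
river: ρ → (-37,40,15)
closes: descent 0, river 24
min |a| on river = 2

2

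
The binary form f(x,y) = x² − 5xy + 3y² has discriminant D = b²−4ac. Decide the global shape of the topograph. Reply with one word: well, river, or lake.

D = b²−4ac = (-5)² − 4·1·3 = 13
D > 0 non-square ⇒ indefinite ⇒ periodic river

river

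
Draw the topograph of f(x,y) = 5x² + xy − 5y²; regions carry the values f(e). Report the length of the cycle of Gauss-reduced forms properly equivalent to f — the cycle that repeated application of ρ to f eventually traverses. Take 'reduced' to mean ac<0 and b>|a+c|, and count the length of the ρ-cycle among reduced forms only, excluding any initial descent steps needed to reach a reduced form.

D = 101, ⌊√D⌋ = 10
river: ρ → (-5,9,1)
river: ρ → (1,9,-5)
river: ρ → (-5,1,5)
river: ρ → (5,9,-1)
river: ρ → (-1,9,5)
river: ρ → (5,1,-5)
ρ-cycle length = 6 (tail of 0 descent steps not counted)

6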